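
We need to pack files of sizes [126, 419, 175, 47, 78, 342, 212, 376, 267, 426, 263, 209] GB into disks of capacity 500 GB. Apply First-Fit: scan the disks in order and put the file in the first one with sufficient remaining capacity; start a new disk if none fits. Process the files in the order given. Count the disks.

Put 126 GB in disk 1; 374 GB remain.
Put 419 GB in disk 2; 81 GB remain.
Put 175 GB in disk 1; 199 GB remain.
Put 47 GB in disk 1; 152 GB remain.
Put 78 GB in disk 1; 74 GB remain.
Put 342 GB in disk 3; 158 GB remain.
Put 212 GB in disk 4; 288 GB remain.
Put 376 GB in disk 5; 124 GB remain.
Put 267 GB in disk 4; 21 GB remain.
Put 426 GB in disk 6; 74 GB remain.
Put 263 GB in disk 7; 237 GB remain.
Put 209 GB in disk 7; 28 GB remain.
Final disks: [126,175,47,78] [419] [342] [212,267] [376] [426] [263,209].

7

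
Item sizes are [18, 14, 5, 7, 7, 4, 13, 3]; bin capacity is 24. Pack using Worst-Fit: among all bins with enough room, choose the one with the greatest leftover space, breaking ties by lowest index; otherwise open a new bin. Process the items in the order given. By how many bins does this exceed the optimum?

Worst-Fit: [18] [14,5] [7,7,4] [13,3] → 4 bins.
Total size 71; any packing needs at least ⌈71/24⌉ = 3 bins.
An optimal packing achieves that bound: [18,5] [14,7,3] [13,7,4] → 3 bins.
Excess: 4 − 3 = 1.

1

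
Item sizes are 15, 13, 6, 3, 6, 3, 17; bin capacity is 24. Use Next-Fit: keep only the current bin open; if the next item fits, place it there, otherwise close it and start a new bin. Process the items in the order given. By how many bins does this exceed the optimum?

Next-Fit: [15] [13,6,3] [6,3] [17] → 4 bins.
Total size 63; any packing needs at least ⌈63/24⌉ = 3 bins.
An optimal packing achieves that bound: [17,6] [15,6,3] [13,3] → 3 bins.
Excess: 4 − 3 = 1.

1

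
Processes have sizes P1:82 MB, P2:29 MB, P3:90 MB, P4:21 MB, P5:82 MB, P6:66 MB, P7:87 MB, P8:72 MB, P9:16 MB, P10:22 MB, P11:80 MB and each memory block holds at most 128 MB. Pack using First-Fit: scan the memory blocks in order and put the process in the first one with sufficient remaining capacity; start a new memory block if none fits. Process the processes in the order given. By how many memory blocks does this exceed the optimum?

0

First-Fit: [82,29,16] [90,21] [82,22] [66] [87] [72] [80] → 7 memory blocks.
7 processes exceed 64 MB (half the capacity), and no two of those can share a memory block, so at least 7 memory blocks are needed.
So 7 is already optimal.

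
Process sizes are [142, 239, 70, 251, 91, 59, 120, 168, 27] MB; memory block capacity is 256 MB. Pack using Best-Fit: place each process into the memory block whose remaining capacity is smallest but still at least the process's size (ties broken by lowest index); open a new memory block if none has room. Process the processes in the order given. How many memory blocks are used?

6

142 MB → memory block 1 (remaining 114 MB)
239 MB → memory block 2 (remaining 17 MB)
70 MB → memory block 1 (remaining 44 MB)
251 MB → memory block 3 (remaining 5 MB)
91 MB → memory block 4 (remaining 165 MB)
59 MB → memory block 4 (remaining 106 MB)
120 MB → memory block 5 (remaining 136 MB)
168 MB → memory block 6 (remaining 88 MB)
27 MB → memory block 1 (remaining 17 MB)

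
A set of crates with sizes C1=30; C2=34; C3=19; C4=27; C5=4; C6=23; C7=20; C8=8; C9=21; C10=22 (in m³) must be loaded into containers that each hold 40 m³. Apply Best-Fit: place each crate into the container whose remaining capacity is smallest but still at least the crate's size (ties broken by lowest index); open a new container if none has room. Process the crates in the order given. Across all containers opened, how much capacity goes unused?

Put C1 (30 m³) in container 1; 10 m³ remain.
Put C2 (34 m³) in container 2; 6 m³ remain.
Put C3 (19 m³) in container 3; 21 m³ remain.
Put C4 (27 m³) in container 4; 13 m³ remain.
Put C5 (4 m³) in container 2; 2 m³ remain.
Put C6 (23 m³) in container 5; 17 m³ remain.
Put C7 (20 m³) in container 3; 1 m³ remain.
Put C8 (8 m³) in container 1; 2 m³ remain.
Put C9 (21 m³) in container 6; 19 m³ remain.
Put C10 (22 m³) in container 7; 18 m³ remain.
7 containers × 40 m³ = 280 m³; used 208 m³; unused 72 m³.

72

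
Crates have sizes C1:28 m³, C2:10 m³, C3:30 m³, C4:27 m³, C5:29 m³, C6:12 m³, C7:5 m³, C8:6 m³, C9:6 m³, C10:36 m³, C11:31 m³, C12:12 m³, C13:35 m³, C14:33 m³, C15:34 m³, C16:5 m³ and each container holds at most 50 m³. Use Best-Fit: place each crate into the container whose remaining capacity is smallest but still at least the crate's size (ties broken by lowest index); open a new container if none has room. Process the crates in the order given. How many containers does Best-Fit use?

Put C1 (28 m³) in container 1; 22 m³ remain.
Put C2 (10 m³) in container 1; 12 m³ remain.
Put C3 (30 m³) in container 2; 20 m³ remain.
Put C4 (27 m³) in container 3; 23 m³ remain.
Put C5 (29 m³) in container 4; 21 m³ remain.
Put C6 (12 m³) in container 1; 0 m³ remain.
Put C7 (5 m³) in container 2; 15 m³ remain.
Put C8 (6 m³) in container 2; 9 m³ remain.
Put C9 (6 m³) in container 2; 3 m³ remain.
Put C10 (36 m³) in container 5; 14 m³ remain.
Put C11 (31 m³) in container 6; 19 m³ remain.
Put C12 (12 m³) in container 5; 2 m³ remain.
Put C13 (35 m³) in container 7; 15 m³ remain.
Put C14 (33 m³) in container 8; 17 m³ remain.
Put C15 (34 m³) in container 9; 16 m³ remain.
Put C16 (5 m³) in container 7; 10 m³ remain.

9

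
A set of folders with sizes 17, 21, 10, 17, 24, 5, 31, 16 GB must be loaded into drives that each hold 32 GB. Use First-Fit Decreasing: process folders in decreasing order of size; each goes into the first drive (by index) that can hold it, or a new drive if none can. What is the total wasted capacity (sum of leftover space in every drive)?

Sorted descending: 31, 24, 21, 17, 17, 16, 10, 5.
Put 31 GB in drive 1; 1 GB remain.
Put 24 GB in drive 2; 8 GB remain.
Put 21 GB in drive 3; 11 GB remain.
Put 17 GB in drive 4; 15 GB remain.
Put 17 GB in drive 5; 15 GB remain.
Put 16 GB in drive 6; 16 GB remain.
Put 10 GB in drive 3; 1 GB remain.
Put 5 GB in drive 2; 3 GB remain.
6 drives × 32 GB = 192 GB; used 141 GB; unused 51 GB.

51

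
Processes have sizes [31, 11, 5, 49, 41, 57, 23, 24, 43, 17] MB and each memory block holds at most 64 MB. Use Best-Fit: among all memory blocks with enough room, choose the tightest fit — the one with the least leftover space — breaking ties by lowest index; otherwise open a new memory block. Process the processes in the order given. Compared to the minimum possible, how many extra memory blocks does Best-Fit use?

1

Best-Fit: [31,11,5,17] [49] [41,23] [57] [24] [43] → 6 memory blocks.
Total size 301 MB; any packing needs at least ⌈301/64⌉ = 5 memory blocks.
An optimal packing achieves that bound: [57,5] [49,11] [43,17] [41,23] [31,24] → 5 memory blocks.
Excess: 6 − 5 = 1.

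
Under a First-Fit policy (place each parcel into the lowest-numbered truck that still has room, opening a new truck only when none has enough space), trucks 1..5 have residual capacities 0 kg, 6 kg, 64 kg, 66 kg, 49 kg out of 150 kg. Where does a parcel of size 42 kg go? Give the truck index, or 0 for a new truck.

3

Trucks with room: truck 3 (64 kg), truck 4 (66 kg), truck 5 (49 kg).
The first with room is truck 3.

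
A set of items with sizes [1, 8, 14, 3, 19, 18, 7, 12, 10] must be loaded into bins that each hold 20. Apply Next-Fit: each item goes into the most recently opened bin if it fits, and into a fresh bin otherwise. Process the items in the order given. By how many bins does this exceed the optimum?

1

Next-Fit: [1,8] [14,3] [19] [18] [7,12] [10] → 6 bins.
Total size 92; any packing needs at least ⌈92/20⌉ = 5 bins.
An optimal packing achieves that bound: [19,1] [18] [14,3] [12,8] [10,7] → 5 bins.
Excess: 6 − 5 = 1.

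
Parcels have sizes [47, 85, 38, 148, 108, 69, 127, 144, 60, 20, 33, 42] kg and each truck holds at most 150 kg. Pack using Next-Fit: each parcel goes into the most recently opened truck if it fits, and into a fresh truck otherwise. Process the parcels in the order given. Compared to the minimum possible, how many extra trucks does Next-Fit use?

2

Next-Fit: [47,85] [38] [148] [108] [69] [127] [144] [60,20,33] [42] → 9 trucks.
Total size 921 kg; any packing needs at least ⌈921/150⌉ = 7 trucks.
An optimal packing achieves that bound: [148] [144] [127,20] [108,42] [85,60] [69,47,33] [38] → 7 trucks.
Excess: 9 − 7 = 2.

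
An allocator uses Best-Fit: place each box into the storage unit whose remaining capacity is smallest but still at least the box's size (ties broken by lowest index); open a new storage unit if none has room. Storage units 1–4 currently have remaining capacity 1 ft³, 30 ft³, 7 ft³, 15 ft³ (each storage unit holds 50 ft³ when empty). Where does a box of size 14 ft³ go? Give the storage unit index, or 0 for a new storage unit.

Storage units with room: storage unit 2 (30 ft³), storage unit 4 (15 ft³).
Tightest fit is storage unit 4 with 15 ft³ free.

4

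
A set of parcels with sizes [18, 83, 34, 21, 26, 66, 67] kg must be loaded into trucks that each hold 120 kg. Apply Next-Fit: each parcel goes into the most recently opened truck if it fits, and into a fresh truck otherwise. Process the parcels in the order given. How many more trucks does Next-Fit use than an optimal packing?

Next-Fit: [18,83] [34,21,26] [66] [67] → 4 trucks.
Total size 315 kg; any packing needs at least ⌈315/120⌉ = 3 trucks.
An optimal packing achieves that bound: [83,34] [67,26,21] [66,18] → 3 trucks.
Excess: 4 − 3 = 1.

1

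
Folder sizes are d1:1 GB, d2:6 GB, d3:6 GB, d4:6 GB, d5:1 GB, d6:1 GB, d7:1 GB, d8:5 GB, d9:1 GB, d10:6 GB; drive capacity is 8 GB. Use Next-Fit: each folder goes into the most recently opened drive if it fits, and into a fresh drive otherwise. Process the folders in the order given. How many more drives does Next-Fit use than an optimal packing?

Next-Fit: [1,6] [6] [6,1,1] [1,5,1] [6] → 5 drives.
Total size 34 GB; any packing needs at least ⌈34/8⌉ = 5 drives.
So 5 is already optimal.

0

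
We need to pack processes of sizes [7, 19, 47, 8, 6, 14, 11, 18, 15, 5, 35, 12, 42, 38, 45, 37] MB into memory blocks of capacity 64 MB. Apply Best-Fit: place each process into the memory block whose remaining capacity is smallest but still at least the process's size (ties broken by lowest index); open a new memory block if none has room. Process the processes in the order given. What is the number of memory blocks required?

8

memory block 1: place 7 MB, 57 MB left
memory block 1: place 19 MB, 38 MB left
memory block 2: place 47 MB, 17 MB left
memory block 2: place 8 MB, 9 MB left
memory block 2: place 6 MB, 3 MB left
memory block 1: place 14 MB, 24 MB left
memory block 1: place 11 MB, 13 MB left
memory block 3: place 18 MB, 46 MB left
memory block 3: place 15 MB, 31 MB left
memory block 1: place 5 MB, 8 MB left
memory block 4: place 35 MB, 29 MB left
memory block 4: place 12 MB, 17 MB left
memory block 5: place 42 MB, 22 MB left
memory block 6: place 38 MB, 26 MB left
memory block 7: place 45 MB, 19 MB left
memory block 8: place 37 MB, 27 MB left
Final memory blocks: [7,19,14,11,5] [47,8,6] [18,15] [35,12] [42] [38] [45] [37].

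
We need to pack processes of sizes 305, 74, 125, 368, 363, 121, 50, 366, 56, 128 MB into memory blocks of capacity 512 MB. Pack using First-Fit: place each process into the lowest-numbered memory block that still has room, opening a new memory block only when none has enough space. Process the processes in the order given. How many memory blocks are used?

4

Put 305 MB in memory block 1; 207 MB remain.
Put 74 MB in memory block 1; 133 MB remain.
Put 125 MB in memory block 1; 8 MB remain.
Put 368 MB in memory block 2; 144 MB remain.
Put 363 MB in memory block 3; 149 MB remain.
Put 121 MB in memory block 2; 23 MB remain.
Put 50 MB in memory block 3; 99 MB remain.
Put 366 MB in memory block 4; 146 MB remain.
Put 56 MB in memory block 3; 43 MB remain.
Put 128 MB in memory block 4; 18 MB remain.
Final memory blocks: [305,74,125] [368,121] [363,50,56] [366,128].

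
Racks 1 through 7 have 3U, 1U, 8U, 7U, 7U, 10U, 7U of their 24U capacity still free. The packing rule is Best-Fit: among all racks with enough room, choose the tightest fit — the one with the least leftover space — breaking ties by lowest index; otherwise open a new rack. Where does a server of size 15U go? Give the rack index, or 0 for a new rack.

0

No rack has ≥ 15U free, so a new rack is opened.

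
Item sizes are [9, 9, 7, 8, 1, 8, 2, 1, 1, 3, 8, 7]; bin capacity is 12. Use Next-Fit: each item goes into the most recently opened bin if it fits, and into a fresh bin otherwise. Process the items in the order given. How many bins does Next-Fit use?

7 bins

Put 9 in bin 1; 3 remain.
Put 9 in bin 2; 3 remain.
Put 7 in bin 3; 5 remain.
Put 8 in bin 4; 4 remain.
Put 1 in bin 4; 3 remain.
Put 8 in bin 5; 4 remain.
Put 2 in bin 5; 2 remain.
Put 1 in bin 5; 1 remain.
Put 1 in bin 5; 0 remain.
Put 3 in bin 6; 9 remain.
Put 8 in bin 6; 1 remain.
Put 7 in bin 7; 5 remain.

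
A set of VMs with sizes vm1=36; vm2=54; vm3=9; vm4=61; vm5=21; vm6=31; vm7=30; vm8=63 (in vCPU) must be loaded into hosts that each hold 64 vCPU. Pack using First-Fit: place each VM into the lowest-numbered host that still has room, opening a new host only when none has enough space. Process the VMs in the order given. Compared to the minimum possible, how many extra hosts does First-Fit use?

First-Fit: [36,9] [54] [61] [21,31] [30] [63] → 6 hosts.
Total size 305 vCPU; any packing needs at least ⌈305/64⌉ = 5 hosts.
An optimal packing achieves that bound: [63] [61] [54,9] [36,21] [31,30] → 5 hosts.
Excess: 6 − 5 = 1.

1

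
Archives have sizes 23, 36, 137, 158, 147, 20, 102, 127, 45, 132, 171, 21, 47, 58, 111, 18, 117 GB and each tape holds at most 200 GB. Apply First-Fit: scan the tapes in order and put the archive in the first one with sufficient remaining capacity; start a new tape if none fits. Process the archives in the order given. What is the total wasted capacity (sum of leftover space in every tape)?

330

23 GB → tape 1 (remaining 177 GB)
36 GB → tape 1 (remaining 141 GB)
137 GB → tape 1 (remaining 4 GB)
158 GB → tape 2 (remaining 42 GB)
147 GB → tape 3 (remaining 53 GB)
20 GB → tape 2 (remaining 22 GB)
102 GB → tape 4 (remaining 98 GB)
127 GB → tape 5 (remaining 73 GB)
45 GB → tape 3 (remaining 8 GB)
132 GB → tape 6 (remaining 68 GB)
171 GB → tape 7 (remaining 29 GB)
21 GB → tape 2 (remaining 1 GB)
47 GB → tape 4 (remaining 51 GB)
58 GB → tape 5 (remaining 15 GB)
111 GB → tape 8 (remaining 89 GB)
18 GB → tape 4 (remaining 33 GB)
117 GB → tape 9 (remaining 83 GB)
9 tapes × 200 GB = 1800 GB; used 1470 GB; unused 330 GB.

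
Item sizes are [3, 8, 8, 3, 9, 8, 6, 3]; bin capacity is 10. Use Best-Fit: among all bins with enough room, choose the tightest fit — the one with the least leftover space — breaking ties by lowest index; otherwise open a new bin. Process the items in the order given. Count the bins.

6

3 → bin 1 (remaining 7)
8 → bin 2 (remaining 2)
8 → bin 3 (remaining 2)
3 → bin 1 (remaining 4)
9 → bin 4 (remaining 1)
8 → bin 5 (remaining 2)
6 → bin 6 (remaining 4)
3 → bin 1 (remaining 1)
Final bins: [3,3,3] [8] [8] [9] [8] [6].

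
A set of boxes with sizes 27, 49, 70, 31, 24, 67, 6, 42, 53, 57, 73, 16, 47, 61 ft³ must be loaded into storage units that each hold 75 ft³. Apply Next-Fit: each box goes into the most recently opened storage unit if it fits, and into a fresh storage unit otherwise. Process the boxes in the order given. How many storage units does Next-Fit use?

11

Put 27 ft³ in storage unit 1; 48 ft³ remain.
Put 49 ft³ in storage unit 2; 26 ft³ remain.
Put 70 ft³ in storage unit 3; 5 ft³ remain.
Put 31 ft³ in storage unit 4; 44 ft³ remain.
Put 24 ft³ in storage unit 4; 20 ft³ remain.
Put 67 ft³ in storage unit 5; 8 ft³ remain.
Put 6 ft³ in storage unit 5; 2 ft³ remain.
Put 42 ft³ in storage unit 6; 33 ft³ remain.
Put 53 ft³ in storage unit 7; 22 ft³ remain.
Put 57 ft³ in storage unit 8; 18 ft³ remain.
Put 73 ft³ in storage unit 9; 2 ft³ remain.
Put 16 ft³ in storage unit 10; 59 ft³ remain.
Put 47 ft³ in storage unit 10; 12 ft³ remain.
Put 61 ft³ in storage unit 11; 14 ft³ remain.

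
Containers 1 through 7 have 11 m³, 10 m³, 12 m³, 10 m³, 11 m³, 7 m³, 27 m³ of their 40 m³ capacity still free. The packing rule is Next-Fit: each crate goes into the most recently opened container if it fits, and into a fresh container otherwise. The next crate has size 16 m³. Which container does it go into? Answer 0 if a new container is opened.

7

Next-Fit only looks at container 7, which has 27 m³ free.
16 m³ fits there.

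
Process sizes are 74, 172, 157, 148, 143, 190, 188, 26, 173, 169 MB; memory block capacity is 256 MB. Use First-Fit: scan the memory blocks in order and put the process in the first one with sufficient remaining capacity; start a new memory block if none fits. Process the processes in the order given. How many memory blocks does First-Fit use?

74 MB → memory block 1 (remaining 182 MB)
172 MB → memory block 1 (remaining 10 MB)
157 MB → memory block 2 (remaining 99 MB)
148 MB → memory block 3 (remaining 108 MB)
143 MB → memory block 4 (remaining 113 MB)
190 MB → memory block 5 (remaining 66 MB)
188 MB → memory block 6 (remaining 68 MB)
26 MB → memory block 2 (remaining 73 MB)
173 MB → memory block 7 (remaining 83 MB)
169 MB → memory block 8 (remaining 87 MB)
Final memory blocks: [74,172] [157,26] [148] [143] [190] [188] [173] [169].

8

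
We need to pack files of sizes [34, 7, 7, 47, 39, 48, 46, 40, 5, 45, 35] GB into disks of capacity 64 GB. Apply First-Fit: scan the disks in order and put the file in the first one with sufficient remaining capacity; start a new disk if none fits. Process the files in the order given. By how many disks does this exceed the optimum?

0

First-Fit: [34,7,7,5] [47] [39] [48] [46] [40] [45] [35] → 8 disks.
8 files exceed 32 GB (half the capacity), and no two of those can share a disk, so at least 8 disks are needed.
So 8 is already optimal.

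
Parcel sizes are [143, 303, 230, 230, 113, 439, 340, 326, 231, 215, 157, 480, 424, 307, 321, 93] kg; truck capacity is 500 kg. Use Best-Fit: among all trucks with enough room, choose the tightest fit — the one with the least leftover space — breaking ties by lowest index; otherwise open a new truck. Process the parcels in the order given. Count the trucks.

truck 1: place 143 kg, 357 kg left
truck 1: place 303 kg, 54 kg left
truck 2: place 230 kg, 270 kg left
truck 2: place 230 kg, 40 kg left
truck 3: place 113 kg, 387 kg left
truck 4: place 439 kg, 61 kg left
truck 3: place 340 kg, 47 kg left
truck 5: place 326 kg, 174 kg left
truck 6: place 231 kg, 269 kg left
truck 6: place 215 kg, 54 kg left
truck 5: place 157 kg, 17 kg left
truck 7: place 480 kg, 20 kg left
truck 8: place 424 kg, 76 kg left
truck 9: place 307 kg, 193 kg left
truck 10: place 321 kg, 179 kg left
truck 10: place 93 kg, 86 kg left
Final trucks: [143,303] [230,230] [113,340] [439] [326,157] [231,215] [480] [424] [307] [321,93].

10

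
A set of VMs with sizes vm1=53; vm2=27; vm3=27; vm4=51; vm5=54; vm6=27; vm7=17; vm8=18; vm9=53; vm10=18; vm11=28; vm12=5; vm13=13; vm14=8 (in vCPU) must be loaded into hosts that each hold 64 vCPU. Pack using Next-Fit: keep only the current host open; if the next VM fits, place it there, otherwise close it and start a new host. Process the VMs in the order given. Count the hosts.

8

vm1 (53 vCPU) → host 1 (remaining 11 vCPU)
vm2 (27 vCPU) → host 2 (remaining 37 vCPU)
vm3 (27 vCPU) → host 2 (remaining 10 vCPU)
vm4 (51 vCPU) → host 3 (remaining 13 vCPU)
vm5 (54 vCPU) → host 4 (remaining 10 vCPU)
vm6 (27 vCPU) → host 5 (remaining 37 vCPU)
vm7 (17 vCPU) → host 5 (remaining 20 vCPU)
vm8 (18 vCPU) → host 5 (remaining 2 vCPU)
vm9 (53 vCPU) → host 6 (remaining 11 vCPU)
vm10 (18 vCPU) → host 7 (remaining 46 vCPU)
vm11 (28 vCPU) → host 7 (remaining 18 vCPU)
vm12 (5 vCPU) → host 7 (remaining 13 vCPU)
vm13 (13 vCPU) → host 7 (remaining 0 vCPU)
vm14 (8 vCPU) → host 8 (remaining 56 vCPU)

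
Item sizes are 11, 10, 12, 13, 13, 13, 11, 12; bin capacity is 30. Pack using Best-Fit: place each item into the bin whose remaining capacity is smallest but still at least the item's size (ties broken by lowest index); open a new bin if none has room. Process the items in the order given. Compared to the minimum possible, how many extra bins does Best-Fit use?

0

Best-Fit: [11,10] [12,13] [13,13] [11,12] → 4 bins.
Total size 95; any packing needs at least ⌈95/30⌉ = 4 bins.
So 4 is already optimal.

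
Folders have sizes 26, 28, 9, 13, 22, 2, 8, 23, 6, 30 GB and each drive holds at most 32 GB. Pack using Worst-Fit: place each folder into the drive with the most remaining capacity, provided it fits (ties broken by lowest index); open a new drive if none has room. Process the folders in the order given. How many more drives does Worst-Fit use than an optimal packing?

0

Worst-Fit: [26] [28] [9,13,2] [22,8] [23,6] [30] → 6 drives.
Total size 167 GB; any packing needs at least ⌈167/32⌉ = 6 drives.
So 6 is already optimal.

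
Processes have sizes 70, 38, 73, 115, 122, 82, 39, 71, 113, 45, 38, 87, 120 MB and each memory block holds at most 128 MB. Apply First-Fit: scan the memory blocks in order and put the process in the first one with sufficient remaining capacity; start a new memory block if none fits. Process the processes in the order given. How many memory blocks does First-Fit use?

memory block 1: place 70 MB, 58 MB left
memory block 1: place 38 MB, 20 MB left
memory block 2: place 73 MB, 55 MB left
memory block 3: place 115 MB, 13 MB left
memory block 4: place 122 MB, 6 MB left
memory block 5: place 82 MB, 46 MB left
memory block 2: place 39 MB, 16 MB left
memory block 6: place 71 MB, 57 MB left
memory block 7: place 113 MB, 15 MB left
memory block 5: place 45 MB, 1 MB left
memory block 6: place 38 MB, 19 MB left
memory block 8: place 87 MB, 41 MB left
memory block 9: place 120 MB, 8 MB left

9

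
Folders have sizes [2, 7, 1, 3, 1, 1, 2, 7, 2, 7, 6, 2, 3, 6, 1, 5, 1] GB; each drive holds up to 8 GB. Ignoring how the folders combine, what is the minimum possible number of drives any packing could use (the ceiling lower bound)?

8

Total size = 2 + 7 + 1 + 3 + 1 + 1 + 2 + 7 + 2 + 7 + 6 + 2 + 3 + 6 + 1 + 5 + 1 = 57 GB.
⌈57 / 8⌉ = 8.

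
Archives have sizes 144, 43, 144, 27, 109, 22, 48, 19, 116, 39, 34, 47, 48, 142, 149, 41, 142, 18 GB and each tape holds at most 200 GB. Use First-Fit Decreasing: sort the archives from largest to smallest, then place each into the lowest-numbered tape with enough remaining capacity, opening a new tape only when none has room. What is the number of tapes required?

Sorted descending: 149, 144, 144, 142, 142, 116, 109, 48, 48, 47, 43, 41, 39, 34, 27, 22, 19, 18.
Put 149 GB in tape 1; 51 GB remain.
Put 144 GB in tape 2; 56 GB remain.
Put 144 GB in tape 3; 56 GB remain.
Put 142 GB in tape 4; 58 GB remain.
Put 142 GB in tape 5; 58 GB remain.
Put 116 GB in tape 6; 84 GB remain.
Put 109 GB in tape 7; 91 GB remain.
Put 48 GB in tape 1; 3 GB remain.
Put 48 GB in tape 2; 8 GB remain.
Put 47 GB in tape 3; 9 GB remain.
Put 43 GB in tape 4; 15 GB remain.
Put 41 GB in tape 5; 17 GB remain.
Put 39 GB in tape 6; 45 GB remain.
Put 34 GB in tape 6; 11 GB remain.
Put 27 GB in tape 7; 64 GB remain.
Put 22 GB in tape 7; 42 GB remain.
Put 19 GB in tape 7; 23 GB remain.
Put 18 GB in tape 7; 5 GB remain.

7 tapes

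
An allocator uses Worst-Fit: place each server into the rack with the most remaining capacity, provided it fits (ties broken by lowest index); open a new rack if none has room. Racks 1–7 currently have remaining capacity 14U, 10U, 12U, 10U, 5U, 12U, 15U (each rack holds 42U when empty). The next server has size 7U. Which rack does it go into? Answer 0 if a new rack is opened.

Racks with room: rack 1 (14U), rack 2 (10U), rack 3 (12U), rack 4 (10U), rack 6 (12U), rack 7 (15U).
Most room is rack 7 with 15U free.

7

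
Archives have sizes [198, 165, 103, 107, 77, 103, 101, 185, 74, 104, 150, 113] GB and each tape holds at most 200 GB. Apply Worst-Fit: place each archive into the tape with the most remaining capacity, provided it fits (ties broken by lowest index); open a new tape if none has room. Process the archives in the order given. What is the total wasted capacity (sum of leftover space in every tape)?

520

tape 1: place 198 GB, 2 GB left
tape 2: place 165 GB, 35 GB left
tape 3: place 103 GB, 97 GB left
tape 4: place 107 GB, 93 GB left
tape 3: place 77 GB, 20 GB left
tape 5: place 103 GB, 97 GB left
tape 6: place 101 GB, 99 GB left
tape 7: place 185 GB, 15 GB left
tape 6: place 74 GB, 25 GB left
tape 8: place 104 GB, 96 GB left
tape 9: place 150 GB, 50 GB left
tape 10: place 113 GB, 87 GB left
10 tapes × 200 GB = 2000 GB; used 1480 GB; unused 520 GB.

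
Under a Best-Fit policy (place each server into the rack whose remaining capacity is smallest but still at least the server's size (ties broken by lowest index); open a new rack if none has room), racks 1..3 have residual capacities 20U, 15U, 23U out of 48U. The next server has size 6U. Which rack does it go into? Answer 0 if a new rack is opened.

2

Racks with room: rack 1 (20U), rack 2 (15U), rack 3 (23U).
Tightest fit is rack 2 with 15U free.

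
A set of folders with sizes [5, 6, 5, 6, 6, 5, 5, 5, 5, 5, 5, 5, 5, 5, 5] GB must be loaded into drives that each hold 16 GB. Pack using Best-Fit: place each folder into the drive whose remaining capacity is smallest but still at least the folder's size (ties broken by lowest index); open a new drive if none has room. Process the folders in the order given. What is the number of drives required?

6 drives

drive 1: place 5 GB, 11 GB left
drive 1: place 6 GB, 5 GB left
drive 1: place 5 GB, 0 GB left
drive 2: place 6 GB, 10 GB left
drive 2: place 6 GB, 4 GB left
drive 3: place 5 GB, 11 GB left
drive 3: place 5 GB, 6 GB left
drive 3: place 5 GB, 1 GB left
drive 4: place 5 GB, 11 GB left
drive 4: place 5 GB, 6 GB left
drive 4: place 5 GB, 1 GB left
drive 5: place 5 GB, 11 GB left
drive 5: place 5 GB, 6 GB left
drive 5: place 5 GB, 1 GB left
drive 6: place 5 GB, 11 GB left
Final drives: [5,6,5] [6,6] [5,5,5] [5,5,5] [5,5,5] [5].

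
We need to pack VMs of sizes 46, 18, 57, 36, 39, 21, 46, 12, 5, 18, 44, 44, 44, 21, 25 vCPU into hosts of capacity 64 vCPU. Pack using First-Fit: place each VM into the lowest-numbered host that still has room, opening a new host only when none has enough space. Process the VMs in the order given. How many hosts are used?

9 hosts

Put 46 vCPU in host 1; 18 vCPU remain.
Put 18 vCPU in host 1; 0 vCPU remain.
Put 57 vCPU in host 2; 7 vCPU remain.
Put 36 vCPU in host 3; 28 vCPU remain.
Put 39 vCPU in host 4; 25 vCPU remain.
Put 21 vCPU in host 3; 7 vCPU remain.
Put 46 vCPU in host 5; 18 vCPU remain.
Put 12 vCPU in host 4; 13 vCPU remain.
Put 5 vCPU in host 2; 2 vCPU remain.
Put 18 vCPU in host 5; 0 vCPU remain.
Put 44 vCPU in host 6; 20 vCPU remain.
Put 44 vCPU in host 7; 20 vCPU remain.
Put 44 vCPU in host 8; 20 vCPU remain.
Put 21 vCPU in host 9; 43 vCPU remain.
Put 25 vCPU in host 9; 18 vCPU remain.
Final hosts: [46,18] [57,5] [36,21] [39,12] [46,18] [44] [44] [44] [21,25].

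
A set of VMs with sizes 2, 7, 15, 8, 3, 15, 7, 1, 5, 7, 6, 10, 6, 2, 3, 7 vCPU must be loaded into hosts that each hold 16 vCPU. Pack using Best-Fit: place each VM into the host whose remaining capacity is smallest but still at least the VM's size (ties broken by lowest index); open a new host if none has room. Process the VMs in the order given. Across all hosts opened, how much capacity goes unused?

8

host 1: place 2 vCPU, 14 vCPU left
host 1: place 7 vCPU, 7 vCPU left
host 2: place 15 vCPU, 1 vCPU left
host 3: place 8 vCPU, 8 vCPU left
host 1: place 3 vCPU, 4 vCPU left
host 4: place 15 vCPU, 1 vCPU left
host 3: place 7 vCPU, 1 vCPU left
host 2: place 1 vCPU, 0 vCPU left
host 5: place 5 vCPU, 11 vCPU left
host 5: place 7 vCPU, 4 vCPU left
host 6: place 6 vCPU, 10 vCPU left
host 6: place 10 vCPU, 0 vCPU left
host 7: place 6 vCPU, 10 vCPU left
host 1: place 2 vCPU, 2 vCPU left
host 5: place 3 vCPU, 1 vCPU left
host 7: place 7 vCPU, 3 vCPU left
7 hosts × 16 vCPU = 112 vCPU; used 104 vCPU; unused 8 vCPU.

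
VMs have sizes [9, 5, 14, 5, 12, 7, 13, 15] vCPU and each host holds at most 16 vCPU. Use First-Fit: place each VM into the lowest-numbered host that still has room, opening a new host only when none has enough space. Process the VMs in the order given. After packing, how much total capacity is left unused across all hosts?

16

9 vCPU → host 1 (remaining 7 vCPU)
5 vCPU → host 1 (remaining 2 vCPU)
14 vCPU → host 2 (remaining 2 vCPU)
5 vCPU → host 3 (remaining 11 vCPU)
12 vCPU → host 4 (remaining 4 vCPU)
7 vCPU → host 3 (remaining 4 vCPU)
13 vCPU → host 5 (remaining 3 vCPU)
15 vCPU → host 6 (remaining 1 vCPU)
6 hosts × 16 vCPU = 96 vCPU; used 80 vCPU; unused 16 vCPU.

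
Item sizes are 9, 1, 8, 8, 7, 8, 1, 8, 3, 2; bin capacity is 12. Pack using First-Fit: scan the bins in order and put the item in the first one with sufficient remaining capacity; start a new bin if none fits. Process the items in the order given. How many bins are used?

6

bin 1: place 9, 3 left
bin 1: place 1, 2 left
bin 2: place 8, 4 left
bin 3: place 8, 4 left
bin 4: place 7, 5 left
bin 5: place 8, 4 left
bin 1: place 1, 1 left
bin 6: place 8, 4 left
bin 2: place 3, 1 left
bin 3: place 2, 2 left
Final bins: [9,1,1] [8,3] [8,2] [7] [8] [8].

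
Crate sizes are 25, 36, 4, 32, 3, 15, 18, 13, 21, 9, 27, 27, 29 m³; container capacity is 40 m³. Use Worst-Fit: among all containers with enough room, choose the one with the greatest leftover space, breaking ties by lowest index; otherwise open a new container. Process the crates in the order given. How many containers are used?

25 m³ → container 1 (remaining 15 m³)
36 m³ → container 2 (remaining 4 m³)
4 m³ → container 1 (remaining 11 m³)
32 m³ → container 3 (remaining 8 m³)
3 m³ → container 1 (remaining 8 m³)
15 m³ → container 4 (remaining 25 m³)
18 m³ → container 4 (remaining 7 m³)
13 m³ → container 5 (remaining 27 m³)
21 m³ → container 5 (remaining 6 m³)
9 m³ → container 6 (remaining 31 m³)
27 m³ → container 6 (remaining 4 m³)
27 m³ → container 7 (remaining 13 m³)
29 m³ → container 8 (remaining 11 m³)
Final containers: [25,4,3] [36] [32] [15,18] [13,21] [9,27] [27] [29].

8 containers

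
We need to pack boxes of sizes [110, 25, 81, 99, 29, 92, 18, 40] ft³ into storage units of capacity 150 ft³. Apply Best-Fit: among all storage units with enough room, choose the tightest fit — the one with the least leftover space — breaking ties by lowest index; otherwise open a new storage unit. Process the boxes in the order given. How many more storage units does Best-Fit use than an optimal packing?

0

Best-Fit: [110,25] [81] [99,29,18] [92,40] → 4 storage units.
Total size 494 ft³; any packing needs at least ⌈494/150⌉ = 4 storage units.
So 4 is already optimal.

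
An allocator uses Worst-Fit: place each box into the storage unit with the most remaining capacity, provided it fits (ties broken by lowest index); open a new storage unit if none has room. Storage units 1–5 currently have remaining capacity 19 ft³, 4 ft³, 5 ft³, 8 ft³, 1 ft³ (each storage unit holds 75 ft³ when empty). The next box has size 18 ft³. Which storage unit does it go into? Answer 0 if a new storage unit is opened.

Storage units with room: storage unit 1 (19 ft³).
Most room is storage unit 1 with 19 ft³ free.

1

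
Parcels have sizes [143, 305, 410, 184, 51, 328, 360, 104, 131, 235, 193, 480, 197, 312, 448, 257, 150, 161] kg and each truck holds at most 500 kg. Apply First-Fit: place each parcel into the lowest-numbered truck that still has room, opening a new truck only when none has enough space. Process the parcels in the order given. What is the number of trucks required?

truck 1: place 143 kg, 357 kg left
truck 1: place 305 kg, 52 kg left
truck 2: place 410 kg, 90 kg left
truck 3: place 184 kg, 316 kg left
truck 1: place 51 kg, 1 kg left
truck 4: place 328 kg, 172 kg left
truck 5: place 360 kg, 140 kg left
truck 3: place 104 kg, 212 kg left
truck 3: place 131 kg, 81 kg left
truck 6: place 235 kg, 265 kg left
truck 6: place 193 kg, 72 kg left
truck 7: place 480 kg, 20 kg left
truck 8: place 197 kg, 303 kg left
truck 9: place 312 kg, 188 kg left
truck 10: place 448 kg, 52 kg left
truck 8: place 257 kg, 46 kg left
truck 4: place 150 kg, 22 kg left
truck 9: place 161 kg, 27 kg left
Final trucks: [143,305,51] [410] [184,104,131] [328,150] [360] [235,193] [480] [197,257] [312,161] [448].

10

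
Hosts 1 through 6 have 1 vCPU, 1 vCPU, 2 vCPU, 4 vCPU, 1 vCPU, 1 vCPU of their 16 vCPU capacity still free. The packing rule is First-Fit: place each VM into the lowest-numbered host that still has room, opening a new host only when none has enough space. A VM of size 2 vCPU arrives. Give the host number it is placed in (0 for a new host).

3

Hosts with room: host 3 (2 vCPU), host 4 (4 vCPU).
The first with room is host 3.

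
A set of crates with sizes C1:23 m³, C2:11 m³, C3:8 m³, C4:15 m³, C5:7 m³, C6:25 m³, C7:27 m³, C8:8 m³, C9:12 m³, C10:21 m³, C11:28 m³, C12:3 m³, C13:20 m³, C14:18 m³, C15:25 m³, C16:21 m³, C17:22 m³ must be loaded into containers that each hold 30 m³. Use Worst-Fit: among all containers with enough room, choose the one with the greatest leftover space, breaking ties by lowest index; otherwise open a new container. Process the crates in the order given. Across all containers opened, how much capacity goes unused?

container 1: place C1 (23 m³), 7 m³ left
container 2: place C2 (11 m³), 19 m³ left
container 2: place C3 (8 m³), 11 m³ left
container 3: place C4 (15 m³), 15 m³ left
container 3: place C5 (7 m³), 8 m³ left
container 4: place C6 (25 m³), 5 m³ left
container 5: place C7 (27 m³), 3 m³ left
container 2: place C8 (8 m³), 3 m³ left
container 6: place C9 (12 m³), 18 m³ left
container 7: place C10 (21 m³), 9 m³ left
container 8: place C11 (28 m³), 2 m³ left
container 6: place C12 (3 m³), 15 m³ left
container 9: place C13 (20 m³), 10 m³ left
container 10: place C14 (18 m³), 12 m³ left
container 11: place C15 (25 m³), 5 m³ left
container 12: place C16 (21 m³), 9 m³ left
container 13: place C17 (22 m³), 8 m³ left
13 containers × 30 m³ = 390 m³; used 294 m³; unused 96 m³.

96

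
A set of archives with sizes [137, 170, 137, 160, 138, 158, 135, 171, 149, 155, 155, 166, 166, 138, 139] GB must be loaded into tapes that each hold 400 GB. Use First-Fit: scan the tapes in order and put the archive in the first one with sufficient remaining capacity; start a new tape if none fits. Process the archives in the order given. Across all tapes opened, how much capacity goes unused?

137 GB → tape 1 (remaining 263 GB)
170 GB → tape 1 (remaining 93 GB)
137 GB → tape 2 (remaining 263 GB)
160 GB → tape 2 (remaining 103 GB)
138 GB → tape 3 (remaining 262 GB)
158 GB → tape 3 (remaining 104 GB)
135 GB → tape 4 (remaining 265 GB)
171 GB → tape 4 (remaining 94 GB)
149 GB → tape 5 (remaining 251 GB)
155 GB → tape 5 (remaining 96 GB)
155 GB → tape 6 (remaining 245 GB)
166 GB → tape 6 (remaining 79 GB)
166 GB → tape 7 (remaining 234 GB)
138 GB → tape 7 (remaining 96 GB)
139 GB → tape 8 (remaining 261 GB)
8 tapes × 400 GB = 3200 GB; used 2274 GB; unused 926 GB.

926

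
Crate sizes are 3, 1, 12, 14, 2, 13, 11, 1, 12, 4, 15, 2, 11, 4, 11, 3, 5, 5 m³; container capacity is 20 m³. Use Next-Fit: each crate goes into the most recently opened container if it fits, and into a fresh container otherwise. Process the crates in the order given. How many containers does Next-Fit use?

9

container 1: place 3 m³, 17 m³ left
container 1: place 1 m³, 16 m³ left
container 1: place 12 m³, 4 m³ left
container 2: place 14 m³, 6 m³ left
container 2: place 2 m³, 4 m³ left
container 3: place 13 m³, 7 m³ left
container 4: place 11 m³, 9 m³ left
container 4: place 1 m³, 8 m³ left
container 5: place 12 m³, 8 m³ left
container 5: place 4 m³, 4 m³ left
container 6: place 15 m³, 5 m³ left
container 6: place 2 m³, 3 m³ left
container 7: place 11 m³, 9 m³ left
container 7: place 4 m³, 5 m³ left
container 8: place 11 m³, 9 m³ left
container 8: place 3 m³, 6 m³ left
container 8: place 5 m³, 1 m³ left
container 9: place 5 m³, 15 m³ left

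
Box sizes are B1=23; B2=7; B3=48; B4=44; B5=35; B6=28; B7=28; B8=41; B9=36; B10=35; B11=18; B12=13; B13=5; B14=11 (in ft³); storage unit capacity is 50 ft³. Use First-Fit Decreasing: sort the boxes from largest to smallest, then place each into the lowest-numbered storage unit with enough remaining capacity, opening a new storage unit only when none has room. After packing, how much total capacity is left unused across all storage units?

78

Sorted descending: 48, 44, 41, 36, 35, 35, 28, 28, 23, 18, 13, 11, 7, 5.
Put 48 ft³ in storage unit 1; 2 ft³ remain.
Put 44 ft³ in storage unit 2; 6 ft³ remain.
Put 41 ft³ in storage unit 3; 9 ft³ remain.
Put 36 ft³ in storage unit 4; 14 ft³ remain.
Put 35 ft³ in storage unit 5; 15 ft³ remain.
Put 35 ft³ in storage unit 6; 15 ft³ remain.
Put 28 ft³ in storage unit 7; 22 ft³ remain.
Put 28 ft³ in storage unit 8; 22 ft³ remain.
Put 23 ft³ in storage unit 9; 27 ft³ remain.
Put 18 ft³ in storage unit 7; 4 ft³ remain.
Put 13 ft³ in storage unit 4; 1 ft³ remain.
Put 11 ft³ in storage unit 5; 4 ft³ remain.
Put 7 ft³ in storage unit 3; 2 ft³ remain.
Put 5 ft³ in storage unit 2; 1 ft³ remain.
9 storage units × 50 ft³ = 450 ft³; used 372 ft³; unused 78 ft³.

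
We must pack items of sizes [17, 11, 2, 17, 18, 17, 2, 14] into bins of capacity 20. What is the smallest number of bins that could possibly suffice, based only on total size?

5

Total size = 17 + 11 + 2 + 17 + 18 + 17 + 2 + 14 = 98.
⌈98 / 20⌉ = 5.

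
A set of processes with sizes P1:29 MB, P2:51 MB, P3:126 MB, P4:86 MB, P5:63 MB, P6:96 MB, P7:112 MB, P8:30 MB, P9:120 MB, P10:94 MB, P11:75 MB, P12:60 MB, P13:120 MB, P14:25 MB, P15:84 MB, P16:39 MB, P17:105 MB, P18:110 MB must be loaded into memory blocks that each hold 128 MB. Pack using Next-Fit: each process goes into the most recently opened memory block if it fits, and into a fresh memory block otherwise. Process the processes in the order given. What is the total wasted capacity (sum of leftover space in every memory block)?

Put P1 (29 MB) in memory block 1; 99 MB remain.
Put P2 (51 MB) in memory block 1; 48 MB remain.
Put P3 (126 MB) in memory block 2; 2 MB remain.
Put P4 (86 MB) in memory block 3; 42 MB remain.
Put P5 (63 MB) in memory block 4; 65 MB remain.
Put P6 (96 MB) in memory block 5; 32 MB remain.
Put P7 (112 MB) in memory block 6; 16 MB remain.
Put P8 (30 MB) in memory block 7; 98 MB remain.
Put P9 (120 MB) in memory block 8; 8 MB remain.
Put P10 (94 MB) in memory block 9; 34 MB remain.
Put P11 (75 MB) in memory block 10; 53 MB remain.
Put P12 (60 MB) in memory block 11; 68 MB remain.
Put P13 (120 MB) in memory block 12; 8 MB remain.
Put P14 (25 MB) in memory block 13; 103 MB remain.
Put P15 (84 MB) in memory block 13; 19 MB remain.
Put P16 (39 MB) in memory block 14; 89 MB remain.
Put P17 (105 MB) in memory block 15; 23 MB remain.
Put P18 (110 MB) in memory block 16; 18 MB remain.
16 memory blocks × 128 MB = 2048 MB; used 1425 MB; unused 623 MB.

623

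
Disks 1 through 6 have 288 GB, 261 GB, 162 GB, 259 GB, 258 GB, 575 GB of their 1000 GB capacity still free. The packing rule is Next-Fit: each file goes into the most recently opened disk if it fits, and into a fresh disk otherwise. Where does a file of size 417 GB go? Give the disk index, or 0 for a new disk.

Next-Fit only looks at disk 6, which has 575 GB free.
417 GB fits there.

6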